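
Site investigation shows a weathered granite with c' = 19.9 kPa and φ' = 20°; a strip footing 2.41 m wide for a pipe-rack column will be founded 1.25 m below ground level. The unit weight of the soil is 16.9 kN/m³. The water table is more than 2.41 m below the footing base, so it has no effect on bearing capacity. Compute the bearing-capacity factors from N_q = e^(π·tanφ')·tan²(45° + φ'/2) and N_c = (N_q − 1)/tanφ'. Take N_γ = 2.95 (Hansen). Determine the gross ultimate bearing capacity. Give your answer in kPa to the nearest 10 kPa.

tan20° = 0.364, so N_q = e^(π×0.364)·tan²(55°) = 3.138 × 2.04 = 6.4.
N_c = (6.4 − 1)/tan20° = 14.83.
Effective surcharge at the founding depth q = γ·D_f = 16.9 × 1.25 = 21.125 kPa.
q_ult = c·N_c + q·N_q + 0.5·γ·B·N_γ
     = 19.9 × 14.835 + 21.125 × 6.3994 + 0.5 × 16.9 × 2.41 × 2.95
     = 295.21 + 135.19 + 60.075 = 490.47 kPa.

q_ult ≈ 490 kPa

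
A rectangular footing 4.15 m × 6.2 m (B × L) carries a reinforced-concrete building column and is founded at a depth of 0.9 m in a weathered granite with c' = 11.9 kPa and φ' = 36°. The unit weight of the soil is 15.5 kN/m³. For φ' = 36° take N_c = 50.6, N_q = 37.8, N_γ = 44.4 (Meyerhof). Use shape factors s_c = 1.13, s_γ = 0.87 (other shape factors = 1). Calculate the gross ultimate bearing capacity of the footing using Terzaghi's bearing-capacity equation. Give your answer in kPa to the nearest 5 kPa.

Overburden at base level: q = 15.5 × 0.9 = 13.95 kPa.
Cohesion term c·N_c·s_c = 11.9 × 50.6 × 1.13 = 680.42 kPa; surcharge term q·N_q = 13.95 × 37.8 = 527.31 kPa; self-weight term 0.5·γ·B·N_γ·s_γ = 0.5 × 15.5 × 4.15 × 44.4 × 0.87 = 1242.4 kPa.
q_ult = 680.42 + 527.31 + 1242.4 = 2450.1 kPa.

q_ult ≈ 2450 kPa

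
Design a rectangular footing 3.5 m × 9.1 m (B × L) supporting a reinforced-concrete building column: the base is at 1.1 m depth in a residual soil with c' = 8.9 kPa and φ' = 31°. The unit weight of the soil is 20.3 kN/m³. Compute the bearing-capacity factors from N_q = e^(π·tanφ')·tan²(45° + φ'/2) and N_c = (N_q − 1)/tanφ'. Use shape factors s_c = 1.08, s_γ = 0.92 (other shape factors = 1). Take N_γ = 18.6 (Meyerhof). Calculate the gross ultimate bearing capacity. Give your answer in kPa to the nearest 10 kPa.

tan31° = 0.6009, so N_q = e^(π×0.6009)·tan²(60.5°) = 6.604 × 3.124 = 20.63.
N_c = (20.63 − 1)/tan31° = 32.67.
Overburden at base level: q = 20.3 × 1.1 = 22.33 kPa.
Cohesion term c·N_c·s_c = 8.9 × 32.671 × 1.08 = 314.03 kPa; surcharge term q·N_q = 22.33 × 20.631 = 460.69 kPa; self-weight term 0.5·γ·B·N_γ·s_γ = 0.5 × 20.3 × 3.5 × 18.6 × 0.92 = 607.9 kPa.
q_ult = 314.03 + 460.69 + 607.9 = 1382.6 kPa.

q_ult ≈ 1380 kPa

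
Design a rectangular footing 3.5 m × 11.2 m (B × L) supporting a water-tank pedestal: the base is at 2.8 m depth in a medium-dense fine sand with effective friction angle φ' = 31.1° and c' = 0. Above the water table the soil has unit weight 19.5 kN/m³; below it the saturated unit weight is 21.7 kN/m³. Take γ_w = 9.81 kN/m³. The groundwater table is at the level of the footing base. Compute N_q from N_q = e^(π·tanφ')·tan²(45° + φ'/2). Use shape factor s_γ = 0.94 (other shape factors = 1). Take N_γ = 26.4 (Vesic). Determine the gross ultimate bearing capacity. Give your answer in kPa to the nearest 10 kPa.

q_ult ≈ 1660 kPa

tan31.1° = 0.6032, so N_q = e^(π×0.6032)·tan²(60.55°) = 6.653 × 3.137 = 20.87.
Overburden at base level: q = 19.5 × 2.8 = 54.6 kPa.
Below the base the soil is submerged, so the ½γBN_γ term uses γ' = 21.7 − 9.81 = 11.89 kN/m³.
Surcharge term q·N_q = 54.6 × 20.87 = 1139.5 kPa; self-weight term 0.5·γ·B·N_γ·s_γ = 0.5 × 11.89 × 3.5 × 26.4 × 0.94 = 516.36 kPa.
q_ult = 1139.5 + 516.36 = 1655.9 kPa.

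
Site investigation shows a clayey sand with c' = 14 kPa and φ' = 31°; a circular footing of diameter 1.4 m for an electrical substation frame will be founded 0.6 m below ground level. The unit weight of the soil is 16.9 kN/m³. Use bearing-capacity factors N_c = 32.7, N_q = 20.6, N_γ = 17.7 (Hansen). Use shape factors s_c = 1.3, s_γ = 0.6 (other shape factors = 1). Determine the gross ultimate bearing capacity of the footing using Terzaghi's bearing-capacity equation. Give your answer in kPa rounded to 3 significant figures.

Effective surcharge at the founding depth q = γ·D_f = 16.9 × 0.6 = 10.14 kPa.
q_ult = c·N_c·s_c + q·N_q + 0.5·γ·B·N_γ·s_γ
     = 14 × 32.7 × 1.3 + 10.14 × 20.6 + 0.5 × 16.9 × 1.4 × 17.7 × 0.6
     = 595.14 + 208.88 + 125.63 = 929.66 kPa.

q_ult ≈ 930 kPa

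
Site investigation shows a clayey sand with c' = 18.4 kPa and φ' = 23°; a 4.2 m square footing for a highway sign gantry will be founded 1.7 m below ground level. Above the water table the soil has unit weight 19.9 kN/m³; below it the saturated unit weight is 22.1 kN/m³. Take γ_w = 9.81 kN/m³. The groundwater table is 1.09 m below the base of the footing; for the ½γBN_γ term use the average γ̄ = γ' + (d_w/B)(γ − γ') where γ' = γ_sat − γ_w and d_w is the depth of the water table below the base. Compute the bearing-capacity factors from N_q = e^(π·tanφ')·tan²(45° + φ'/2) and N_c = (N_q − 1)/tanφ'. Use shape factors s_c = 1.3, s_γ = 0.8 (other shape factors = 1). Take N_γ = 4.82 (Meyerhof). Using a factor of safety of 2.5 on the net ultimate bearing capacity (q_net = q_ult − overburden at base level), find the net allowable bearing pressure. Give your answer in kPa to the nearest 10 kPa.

q_all(net) ≈ 320 kPa

N_q = e^(π·tan23°)·tan²(56.5°) = 8.66; N_c = (N_q − 1)/tanφ' = 18.05.
q = γ·D_f = 19.9 × 1.7 = 33.83 kPa.
γ' = 12.29 kN/m³; averaging over the depth B below the base, γ̄ = γ' + (d_w/B)(γ − γ') = 14.265 kN/m³.
c·N_c·s_c = 18.4 × 18.049 × 1.3 = 431.72 kPa
q·N_q = 33.83 × 8.6612 = 293.01 kPa
0.5·γ·B·N_γ·s_γ = 0.5 × 14.265 × 4.2 × 4.82 × 0.8 = 115.51 kPa
q_ult = 431.72 + 293.01 + 115.51 = 840.24 kPa.
q_net = 840.24 − 33.83 = 806.41 kPa.
q_all(net) = 806.41 / 2.5 = 322.57 kPa.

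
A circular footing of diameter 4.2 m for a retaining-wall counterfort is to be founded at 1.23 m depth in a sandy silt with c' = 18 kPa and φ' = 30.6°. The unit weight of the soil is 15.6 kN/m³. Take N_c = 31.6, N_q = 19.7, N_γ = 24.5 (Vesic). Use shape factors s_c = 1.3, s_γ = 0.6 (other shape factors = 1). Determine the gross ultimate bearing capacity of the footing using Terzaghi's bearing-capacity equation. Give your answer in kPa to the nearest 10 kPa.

Overburden at base level: q = 15.6 × 1.23 = 19.188 kPa.
Cohesion term c·N_c·s_c = 18 × 31.6 × 1.3 = 739.44 kPa; surcharge term q·N_q = 19.188 × 19.7 = 378 kPa; self-weight term 0.5·γ·B·N_γ·s_γ = 0.5 × 15.6 × 4.2 × 24.5 × 0.6 = 481.57 kPa.
q_ult = 739.44 + 378 + 481.57 = 1599 kPa.

q_ult ≈ 1600 kPa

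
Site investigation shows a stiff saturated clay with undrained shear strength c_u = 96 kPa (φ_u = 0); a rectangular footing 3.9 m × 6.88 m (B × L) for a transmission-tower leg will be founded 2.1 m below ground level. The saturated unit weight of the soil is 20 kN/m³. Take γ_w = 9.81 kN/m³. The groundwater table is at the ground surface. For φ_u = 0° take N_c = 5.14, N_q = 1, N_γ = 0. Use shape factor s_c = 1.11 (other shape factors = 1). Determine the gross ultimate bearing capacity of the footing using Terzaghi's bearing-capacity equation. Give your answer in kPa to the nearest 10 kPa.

q_ult ≈ 570 kPa

Water table at ground surface, so effective unit weight γ' = 20 − 9.81 = 10.19 kN/m³ is used throughout; overburden q = 10.19 × 2.1 = 21.399 kPa.
Cohesion term c·N_c·s_c = 96 × 5.14 × 1.11 = 547.72 kPa; surcharge term q·N_q = 21.399 × 1 = 21.399 kPa.
q_ult = 547.72 + 21.399 = 569.12 kPa.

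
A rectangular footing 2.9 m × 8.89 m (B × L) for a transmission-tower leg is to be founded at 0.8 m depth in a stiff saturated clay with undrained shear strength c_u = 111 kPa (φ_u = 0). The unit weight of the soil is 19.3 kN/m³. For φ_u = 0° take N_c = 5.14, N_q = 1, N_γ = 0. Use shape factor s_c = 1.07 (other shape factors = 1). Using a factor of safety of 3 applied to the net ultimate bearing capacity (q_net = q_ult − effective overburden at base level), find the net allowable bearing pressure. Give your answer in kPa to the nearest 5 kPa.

q = γ·D_f = 19.3 × 0.8 = 15.44 kPa.
c·N_c·s_c = 111 × 5.14 × 1.07 = 610.48 kPa
q·N_q = 15.44 × 1 = 15.44 kPa
q_ult = 610.48 + 15.44 = 625.92 kPa.
Net ultimate: q_net = 625.92 − 15.44 = 610.48 kPa.
q_all(net) = 610.48 / 3 = 203.49 kPa.

q_all(net) ≈ 205 kPa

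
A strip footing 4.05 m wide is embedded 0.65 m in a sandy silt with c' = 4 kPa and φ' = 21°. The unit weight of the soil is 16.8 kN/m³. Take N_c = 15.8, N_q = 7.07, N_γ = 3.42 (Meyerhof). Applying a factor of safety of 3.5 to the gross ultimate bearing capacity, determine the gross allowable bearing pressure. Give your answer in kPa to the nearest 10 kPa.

q_all ≈ 70 kPa

Overburden at base level: q = 16.8 × 0.65 = 10.92 kPa.
Cohesion term c·N_c = 4 × 15.8 = 63.2 kPa; surcharge term q·N_q = 10.92 × 7.07 = 77.204 kPa; self-weight term 0.5·γ·B·N_γ = 0.5 × 16.8 × 4.05 × 3.42 = 116.35 kPa.
q_ult = 63.2 + 77.204 + 116.35 = 256.75 kPa.
q_all = q_ult / FS = 256.75 / 3.5 = 73.358 kPa.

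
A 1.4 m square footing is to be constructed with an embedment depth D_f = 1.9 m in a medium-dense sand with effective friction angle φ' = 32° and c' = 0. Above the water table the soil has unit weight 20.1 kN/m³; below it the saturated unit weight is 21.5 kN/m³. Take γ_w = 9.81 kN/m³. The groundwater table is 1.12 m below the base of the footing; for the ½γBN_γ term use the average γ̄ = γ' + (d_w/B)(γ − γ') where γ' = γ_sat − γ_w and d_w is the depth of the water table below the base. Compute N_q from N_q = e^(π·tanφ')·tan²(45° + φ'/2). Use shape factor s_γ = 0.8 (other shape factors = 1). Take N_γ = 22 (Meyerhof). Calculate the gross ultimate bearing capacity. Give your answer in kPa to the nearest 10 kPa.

tan32° = 0.6249, so N_q = e^(π×0.6249)·tan²(61°) = 7.121 × 3.255 = 23.18.
Overburden at base level: q = 20.1 × 1.9 = 38.19 kPa.
The water table is 1.12 m below the base (< B = 1.4 m), so the ½γBN_γ term uses γ̄ = γ' + (d_w/B)(γ − γ') = 11.69 + (1.12/1.4)(20.1 − 11.69) = 18.418 kN/m³.
Surcharge term q·N_q = 38.19 × 23.177 = 885.12 kPa; self-weight term 0.5·γ·B·N_γ·s_γ = 0.5 × 18.418 × 1.4 × 22 × 0.8 = 226.91 kPa.
q_ult = 885.12 + 226.91 = 1112 kPa.

q_ult ≈ 1110 kPa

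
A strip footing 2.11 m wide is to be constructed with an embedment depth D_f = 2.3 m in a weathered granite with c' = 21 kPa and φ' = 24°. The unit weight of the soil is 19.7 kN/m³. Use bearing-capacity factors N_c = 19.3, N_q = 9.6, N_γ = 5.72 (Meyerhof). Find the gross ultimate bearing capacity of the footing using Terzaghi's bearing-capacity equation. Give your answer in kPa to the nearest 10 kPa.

q = γ·D_f = 19.7 × 2.3 = 45.31 kPa.
c·N_c = 21 × 19.3 = 405.3 kPa
q·N_q = 45.31 × 9.6 = 434.98 kPa
0.5·γ·B·N_γ = 0.5 × 19.7 × 2.11 × 5.72 = 118.88 kPa
q_ult = 405.3 + 434.98 + 118.88 = 959.16 kPa.

q_ult ≈ 960 kPa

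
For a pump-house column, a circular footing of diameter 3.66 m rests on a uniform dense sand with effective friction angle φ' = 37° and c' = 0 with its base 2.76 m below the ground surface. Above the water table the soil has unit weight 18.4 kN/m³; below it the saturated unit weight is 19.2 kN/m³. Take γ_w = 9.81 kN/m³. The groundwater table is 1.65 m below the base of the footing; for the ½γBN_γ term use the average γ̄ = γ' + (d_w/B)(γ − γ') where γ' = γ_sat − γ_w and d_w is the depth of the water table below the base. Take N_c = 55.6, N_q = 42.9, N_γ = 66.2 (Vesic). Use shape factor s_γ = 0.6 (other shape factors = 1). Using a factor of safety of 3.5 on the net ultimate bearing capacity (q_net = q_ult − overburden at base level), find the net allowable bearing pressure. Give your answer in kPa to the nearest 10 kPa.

q = γ·D_f = 18.4 × 2.76 = 50.784 kPa.
γ' = 9.39 kN/m³; averaging over the depth B below the base, γ̄ = γ' + (d_w/B)(γ − γ') = 13.452 kN/m³.
q·N_q = 50.784 × 42.9 = 2178.6 kPa
0.5·γ·B·N_γ·s_γ = 0.5 × 13.452 × 3.66 × 66.2 × 0.6 = 977.79 kPa
q_ult = 2178.6 + 977.79 = 3156.4 kPa.
q_net = 3156.4 − 50.784 = 3105.6 kPa.
q_all(net) = 3105.6 / 3.5 = 887.32 kPa.

q_all(net) ≈ 890 kPa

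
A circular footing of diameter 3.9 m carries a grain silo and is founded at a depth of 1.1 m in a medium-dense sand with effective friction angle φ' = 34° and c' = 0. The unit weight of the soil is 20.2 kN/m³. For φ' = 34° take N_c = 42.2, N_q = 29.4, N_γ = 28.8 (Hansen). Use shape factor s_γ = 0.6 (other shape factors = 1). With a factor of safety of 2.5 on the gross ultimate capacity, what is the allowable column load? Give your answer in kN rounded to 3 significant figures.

Overburden at base level: q = 20.2 × 1.1 = 22.22 kPa.
Surcharge term q·N_q = 22.22 × 29.4 = 653.27 kPa; self-weight term 0.5·γ·B·N_γ·s_γ = 0.5 × 20.2 × 3.9 × 28.8 × 0.6 = 680.66 kPa.
q_ult = 653.27 + 680.66 = 1333.9 kPa.
Gross allowable pressure q_all = 1333.9 / 2.5 = 533.57 kPa.
Footing area = 11.9459 m², so allowable column load = 533.57 × 11.9459 = 6374 kN.

P_all ≈ 6370 kN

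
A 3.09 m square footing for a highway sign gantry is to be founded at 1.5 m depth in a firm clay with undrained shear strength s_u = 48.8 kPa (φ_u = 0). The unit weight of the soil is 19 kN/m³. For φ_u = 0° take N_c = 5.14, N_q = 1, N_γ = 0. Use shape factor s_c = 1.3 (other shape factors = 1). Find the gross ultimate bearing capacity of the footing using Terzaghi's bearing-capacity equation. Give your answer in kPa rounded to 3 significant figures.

q_ult ≈ 355 kPa

q = γ·D_f = 19 × 1.5 = 28.5 kPa.
c·N_c·s_c = 48.8 × 5.14 × 1.3 = 326.08 kPa
q·N_q = 28.5 × 1 = 28.5 kPa
q_ult = 326.08 + 28.5 = 354.58 kPa.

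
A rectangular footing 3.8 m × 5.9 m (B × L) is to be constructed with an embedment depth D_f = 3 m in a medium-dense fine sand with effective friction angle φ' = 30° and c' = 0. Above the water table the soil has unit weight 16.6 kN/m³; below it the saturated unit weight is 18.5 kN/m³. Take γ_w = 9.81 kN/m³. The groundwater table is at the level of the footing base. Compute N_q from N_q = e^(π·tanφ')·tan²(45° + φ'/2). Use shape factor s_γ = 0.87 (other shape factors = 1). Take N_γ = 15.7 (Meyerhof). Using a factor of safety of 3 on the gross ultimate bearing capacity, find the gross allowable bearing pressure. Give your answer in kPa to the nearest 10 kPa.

N_q = e^(π·tan30°)·tan²(60°) = 18.4.
Overburden at base level: q = 16.6 × 3 = 49.8 kPa.
Below the base the soil is submerged, so the ½γBN_γ term uses γ' = 18.5 − 9.81 = 8.69 kN/m³.
Surcharge term q·N_q = 49.8 × 18.401 = 916.38 kPa; self-weight term 0.5·γ·B·N_γ·s_γ = 0.5 × 8.69 × 3.8 × 15.7 × 0.87 = 225.52 kPa.
q_ult = 916.38 + 225.52 = 1141.9 kPa.
q_all = 1141.9 / 3 = 380.63 kPa.

q_all ≈ 380 kPa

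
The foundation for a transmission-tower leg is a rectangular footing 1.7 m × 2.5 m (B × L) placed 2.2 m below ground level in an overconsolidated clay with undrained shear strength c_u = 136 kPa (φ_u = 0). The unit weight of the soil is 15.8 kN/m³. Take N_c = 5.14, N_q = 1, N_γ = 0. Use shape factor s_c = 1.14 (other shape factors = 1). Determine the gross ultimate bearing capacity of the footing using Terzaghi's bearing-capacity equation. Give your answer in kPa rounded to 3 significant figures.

q = γ·D_f = 15.8 × 2.2 = 34.76 kPa.
c·N_c·s_c = 136 × 5.14 × 1.14 = 796.91 kPa
q·N_q = 34.76 × 1 = 34.76 kPa
q_ult = 796.91 + 34.76 = 831.67 kPa.

q_ult ≈ 832 kPa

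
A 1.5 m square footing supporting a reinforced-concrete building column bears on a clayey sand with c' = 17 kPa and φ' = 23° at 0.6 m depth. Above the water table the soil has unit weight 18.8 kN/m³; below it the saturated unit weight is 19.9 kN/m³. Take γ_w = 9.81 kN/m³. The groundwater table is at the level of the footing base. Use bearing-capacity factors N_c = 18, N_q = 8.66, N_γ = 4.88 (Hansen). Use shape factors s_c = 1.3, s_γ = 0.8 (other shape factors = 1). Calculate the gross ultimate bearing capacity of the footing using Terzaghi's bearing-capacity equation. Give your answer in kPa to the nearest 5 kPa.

q = γ·D_f = 18.8 × 0.6 = 11.28 kPa.
For the ½γBN_γ term take γ' = 19.9 − 9.81 = 10.09 kN/m³ (soil below base is submerged).
c·N_c·s_c = 17 × 18 × 1.3 = 397.8 kPa
q·N_q = 11.28 × 8.66 = 97.685 kPa
0.5·γ·B·N_γ·s_γ = 0.5 × 10.09 × 1.5 × 4.88 × 0.8 = 29.544 kPa
q_ult = 397.8 + 97.685 + 29.544 = 525.03 kPa.

q_ult ≈ 525 kPa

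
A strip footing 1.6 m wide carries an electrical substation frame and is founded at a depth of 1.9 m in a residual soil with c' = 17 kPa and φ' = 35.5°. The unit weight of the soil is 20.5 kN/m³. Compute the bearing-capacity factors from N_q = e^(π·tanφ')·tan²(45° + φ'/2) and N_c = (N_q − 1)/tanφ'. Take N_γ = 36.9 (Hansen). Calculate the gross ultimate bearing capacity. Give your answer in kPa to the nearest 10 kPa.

tan35.5° = 0.7133, so N_q = e^(π×0.7133)·tan²(62.75°) = 9.402 × 3.77 = 35.44.
N_c = (35.44 − 1)/tan35.5° = 48.29.
q = γ·D_f = 20.5 × 1.9 = 38.95 kPa.
c·N_c = 17 × 48.287 = 820.88 kPa
q·N_q = 38.95 × 35.443 = 1380.5 kPa
0.5·γ·B·N_γ = 0.5 × 20.5 × 1.6 × 36.9 = 605.16 kPa
q_ult = 820.88 + 1380.5 + 605.16 = 2806.5 kPa.

q_ult ≈ 2810 kPa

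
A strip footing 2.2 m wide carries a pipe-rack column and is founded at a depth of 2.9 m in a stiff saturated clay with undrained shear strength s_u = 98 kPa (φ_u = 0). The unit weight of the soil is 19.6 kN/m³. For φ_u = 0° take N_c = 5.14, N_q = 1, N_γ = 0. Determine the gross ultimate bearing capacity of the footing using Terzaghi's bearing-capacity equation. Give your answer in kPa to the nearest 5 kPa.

q_ult ≈ 560 kPa

Overburden at base level: q = 19.6 × 2.9 = 56.84 kPa.
Cohesion term c·N_c = 98 × 5.14 = 503.72 kPa; surcharge term q·N_q = 56.84 × 1 = 56.84 kPa.
q_ult = 503.72 + 56.84 = 560.56 kPa.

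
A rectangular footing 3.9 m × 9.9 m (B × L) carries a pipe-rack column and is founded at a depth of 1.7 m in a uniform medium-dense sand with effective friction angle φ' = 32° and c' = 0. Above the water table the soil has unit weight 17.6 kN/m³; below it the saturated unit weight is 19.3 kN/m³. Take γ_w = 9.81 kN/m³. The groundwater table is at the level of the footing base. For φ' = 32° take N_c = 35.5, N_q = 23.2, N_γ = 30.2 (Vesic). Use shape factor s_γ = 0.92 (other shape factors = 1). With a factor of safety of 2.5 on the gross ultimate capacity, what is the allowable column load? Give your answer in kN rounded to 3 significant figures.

P_all ≈ 18700 kN

Effective surcharge at the founding depth q = γ·D_f = 17.6 × 1.7 = 29.92 kPa.
The water table coincides with the base, so in the self-weight term γ → γ' = 9.49 kN/m³.
q_ult = q·N_q + 0.5·γ·B·N_γ·s_γ
     = 29.92 × 23.2 + 0.5 × 9.49 × 3.9 × 30.2 × 0.92
     = 694.14 + 514.16 = 1208.3 kPa.
Gross allowable pressure q_all = 1208.3 / 2.5 = 483.32 kPa.
Footing area = 38.61 m², so allowable column load = 483.32 × 38.61 = 18661 kN.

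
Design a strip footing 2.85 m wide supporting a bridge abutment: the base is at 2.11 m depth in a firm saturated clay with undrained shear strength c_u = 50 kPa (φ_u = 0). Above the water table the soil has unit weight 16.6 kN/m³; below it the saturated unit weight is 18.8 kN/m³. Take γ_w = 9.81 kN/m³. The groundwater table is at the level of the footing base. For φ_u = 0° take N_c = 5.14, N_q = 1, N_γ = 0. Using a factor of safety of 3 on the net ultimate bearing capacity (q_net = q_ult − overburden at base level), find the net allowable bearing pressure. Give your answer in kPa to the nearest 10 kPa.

Effective surcharge at the founding depth q = γ·D_f = 16.6 × 2.11 = 35.026 kPa.
q_ult = c·N_c + q·N_q
     = 50 × 5.14 + 35.026 × 1
     = 257 + 35.026 = 292.03 kPa.
q_net = 292.03 − 35.026 = 257 kPa.
q_all(net) = 257 / 3 = 85.667 kPa.

q_all(net) ≈ 90 kPa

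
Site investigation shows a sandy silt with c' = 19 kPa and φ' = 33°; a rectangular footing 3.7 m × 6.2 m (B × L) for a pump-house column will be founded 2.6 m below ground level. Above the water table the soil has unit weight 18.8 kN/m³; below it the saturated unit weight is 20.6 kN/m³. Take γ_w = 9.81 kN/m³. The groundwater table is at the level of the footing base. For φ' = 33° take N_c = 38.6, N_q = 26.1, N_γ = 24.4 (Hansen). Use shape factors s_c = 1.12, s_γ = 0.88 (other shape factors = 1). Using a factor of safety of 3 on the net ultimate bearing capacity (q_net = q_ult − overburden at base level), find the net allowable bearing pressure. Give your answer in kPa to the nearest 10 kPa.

q_all(net) ≈ 830 kPa

Overburden at base level: q = 18.8 × 2.6 = 48.88 kPa.
Below the base the soil is submerged, so the ½γBN_γ term uses γ' = 20.6 − 9.81 = 10.79 kN/m³.
Cohesion term c·N_c·s_c = 19 × 38.6 × 1.12 = 821.41 kPa; surcharge term q·N_q = 48.88 × 26.1 = 1275.8 kPa; self-weight term 0.5·γ·B·N_γ·s_γ = 0.5 × 10.79 × 3.7 × 24.4 × 0.88 = 428.61 kPa.
q_ult = 821.41 + 1275.8 + 428.61 = 2525.8 kPa.
q_net = 2525.8 − 48.88 = 2476.9 kPa.
q_all(net) = 2476.9 / 3 = 825.64 kPa.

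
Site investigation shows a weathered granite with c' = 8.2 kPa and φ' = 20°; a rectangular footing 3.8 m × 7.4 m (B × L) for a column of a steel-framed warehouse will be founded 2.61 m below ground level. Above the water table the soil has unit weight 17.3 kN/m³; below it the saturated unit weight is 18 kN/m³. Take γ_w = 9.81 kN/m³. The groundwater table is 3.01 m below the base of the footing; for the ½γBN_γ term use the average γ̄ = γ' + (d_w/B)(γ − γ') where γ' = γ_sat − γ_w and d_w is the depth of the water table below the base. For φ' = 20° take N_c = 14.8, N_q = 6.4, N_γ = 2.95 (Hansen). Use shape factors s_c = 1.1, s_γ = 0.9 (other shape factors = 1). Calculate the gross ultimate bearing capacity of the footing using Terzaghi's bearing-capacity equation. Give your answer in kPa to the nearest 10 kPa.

q_ult ≈ 500 kPa

Overburden at base level: q = 17.3 × 2.61 = 45.153 kPa.
The water table is 3.01 m below the base (< B = 3.8 m), so the ½γBN_γ term uses γ̄ = γ' + (d_w/B)(γ − γ') = 8.19 + (3.01/3.8)(17.3 − 8.19) = 15.406 kN/m³.
Cohesion term c·N_c·s_c = 8.2 × 14.8 × 1.1 = 133.5 kPa; surcharge term q·N_q = 45.153 × 6.4 = 288.98 kPa; self-weight term 0.5·γ·B·N_γ·s_γ = 0.5 × 15.406 × 3.8 × 2.95 × 0.9 = 77.716 kPa.
q_ult = 133.5 + 288.98 + 77.716 = 500.19 kPa.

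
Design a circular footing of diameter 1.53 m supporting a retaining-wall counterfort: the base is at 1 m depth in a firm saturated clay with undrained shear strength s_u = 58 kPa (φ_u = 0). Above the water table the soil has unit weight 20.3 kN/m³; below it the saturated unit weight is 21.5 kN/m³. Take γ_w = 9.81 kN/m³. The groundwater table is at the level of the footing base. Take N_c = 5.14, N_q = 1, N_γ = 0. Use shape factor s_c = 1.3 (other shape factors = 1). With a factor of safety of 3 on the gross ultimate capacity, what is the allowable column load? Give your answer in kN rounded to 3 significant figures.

q = γ·D_f = 20.3 × 1 = 20.3 kPa.
c·N_c·s_c = 58 × 5.14 × 1.3 = 387.56 kPa
q·N_q = 20.3 × 1 = 20.3 kPa
q_ult = 387.56 + 20.3 = 407.86 kPa.
Gross allowable pressure q_all = 407.86 / 3 = 135.95 kPa.
Footing area = 1.8385 m², so allowable column load = 135.95 × 1.8385 = 249.95 kN.

P_all ≈ 250 kN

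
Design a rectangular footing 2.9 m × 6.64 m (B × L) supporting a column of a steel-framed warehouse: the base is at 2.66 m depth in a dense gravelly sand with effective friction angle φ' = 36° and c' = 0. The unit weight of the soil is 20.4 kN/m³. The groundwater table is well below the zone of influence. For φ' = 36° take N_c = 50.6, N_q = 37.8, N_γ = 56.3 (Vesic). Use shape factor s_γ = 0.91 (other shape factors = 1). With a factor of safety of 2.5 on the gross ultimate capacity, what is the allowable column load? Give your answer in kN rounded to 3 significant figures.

P_all ≈ 27500 kN

Effective surcharge at the founding depth q = γ·D_f = 20.4 × 2.66 = 54.264 kPa.
q_ult = q·N_q + 0.5·γ·B·N_γ·s_γ
     = 54.264 × 37.8 + 0.5 × 20.4 × 2.9 × 56.3 × 0.91
     = 2051.2 + 1515.5 = 3566.7 kPa.
Gross allowable pressure q_all = 3566.7 / 2.5 = 1426.7 kPa.
Footing area = 19.256 m², so allowable column load = 1426.7 × 19.256 = 27472 kN.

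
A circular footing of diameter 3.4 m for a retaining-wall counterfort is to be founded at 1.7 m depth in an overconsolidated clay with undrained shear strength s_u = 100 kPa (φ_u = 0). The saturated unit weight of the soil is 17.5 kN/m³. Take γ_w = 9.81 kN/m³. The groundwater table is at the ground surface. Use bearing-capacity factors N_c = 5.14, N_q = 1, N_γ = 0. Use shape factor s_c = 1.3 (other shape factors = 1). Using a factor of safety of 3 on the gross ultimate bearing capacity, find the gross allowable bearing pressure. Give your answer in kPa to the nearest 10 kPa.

q_all ≈ 230 kPa

With the water table at the surface the whole profile is submerged: γ' = 17.5 − 9.81 = 7.69 kN/m³, so q = γ'·D_f = 13.073 kPa.
q_ult = c·N_c·s_c + q·N_q
     = 100 × 5.14 × 1.3 + 13.073 × 1
     = 668.2 + 13.073 = 681.27 kPa.
q_all = 681.27 / 3 = 227.09 kPa.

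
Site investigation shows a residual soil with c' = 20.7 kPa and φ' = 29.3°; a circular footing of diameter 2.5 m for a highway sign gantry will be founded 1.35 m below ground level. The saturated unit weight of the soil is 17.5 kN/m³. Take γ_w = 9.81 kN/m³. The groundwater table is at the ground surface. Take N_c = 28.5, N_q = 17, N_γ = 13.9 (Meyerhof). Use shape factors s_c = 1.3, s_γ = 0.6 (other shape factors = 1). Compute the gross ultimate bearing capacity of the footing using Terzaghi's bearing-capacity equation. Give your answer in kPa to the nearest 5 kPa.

With the water table at the surface the whole profile is submerged: γ' = 17.5 − 9.81 = 7.69 kN/m³, so q = γ'·D_f = 10.382 kPa; the same γ' applies in the ½γBN_γ term.
q_ult = c·N_c·s_c + q·N_q + 0.5·γ·B·N_γ·s_γ
     = 20.7 × 28.5 × 1.3 + 10.382 × 17 + 0.5 × 7.69 × 2.5 × 13.9 × 0.6
     = 766.93 + 176.49 + 80.168 = 1023.6 kPa.

q_ult ≈ 1025 kPa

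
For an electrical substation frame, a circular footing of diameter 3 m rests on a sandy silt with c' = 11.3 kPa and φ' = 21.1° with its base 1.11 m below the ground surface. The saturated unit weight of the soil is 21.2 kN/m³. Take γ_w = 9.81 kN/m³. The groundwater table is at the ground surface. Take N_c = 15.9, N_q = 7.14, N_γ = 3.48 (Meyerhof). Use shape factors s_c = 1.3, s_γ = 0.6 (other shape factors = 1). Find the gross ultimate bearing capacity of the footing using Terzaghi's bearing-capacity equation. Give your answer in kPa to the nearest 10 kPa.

γ' = 21.2 − 9.81 = 11.39 kN/m³ (submerged throughout). q = 11.39 × 1.11 = 12.643 kPa; the same γ' applies in the ½γBN_γ term.
c·N_c·s_c = 11.3 × 15.9 × 1.3 = 233.57 kPa
q·N_q = 12.643 × 7.14 = 90.27 kPa
0.5·γ·B·N_γ·s_γ = 0.5 × 11.39 × 3 × 3.48 × 0.6 = 35.673 kPa
q_ult = 233.57 + 90.27 + 35.673 = 359.51 kPa.

q_ult ≈ 360 kPa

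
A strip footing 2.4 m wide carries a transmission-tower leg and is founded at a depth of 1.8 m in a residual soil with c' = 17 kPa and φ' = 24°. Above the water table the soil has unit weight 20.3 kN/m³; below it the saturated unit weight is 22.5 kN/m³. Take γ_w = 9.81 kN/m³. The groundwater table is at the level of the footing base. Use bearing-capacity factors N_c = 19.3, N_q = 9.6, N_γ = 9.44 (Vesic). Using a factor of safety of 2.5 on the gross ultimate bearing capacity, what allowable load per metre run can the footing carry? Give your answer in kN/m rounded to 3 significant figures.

Overburden at base level: q = 20.3 × 1.8 = 36.54 kPa.
Below the base the soil is submerged, so the ½γBN_γ term uses γ' = 22.5 − 9.81 = 12.69 kN/m³.
Cohesion term c·N_c = 17 × 19.3 = 328.1 kPa; surcharge term q·N_q = 36.54 × 9.6 = 350.78 kPa; self-weight term 0.5·γ·B·N_γ = 0.5 × 12.69 × 2.4 × 9.44 = 143.75 kPa.
q_ult = 328.1 + 350.78 + 143.75 = 822.64 kPa.
Gross allowable pressure q_all = 822.64 / 2.5 = 329.05 kPa.
Allowable wall load = q_all × B = 329.05 × 2.4 = 789.73 kN per metre run.

≈ 790 kN/m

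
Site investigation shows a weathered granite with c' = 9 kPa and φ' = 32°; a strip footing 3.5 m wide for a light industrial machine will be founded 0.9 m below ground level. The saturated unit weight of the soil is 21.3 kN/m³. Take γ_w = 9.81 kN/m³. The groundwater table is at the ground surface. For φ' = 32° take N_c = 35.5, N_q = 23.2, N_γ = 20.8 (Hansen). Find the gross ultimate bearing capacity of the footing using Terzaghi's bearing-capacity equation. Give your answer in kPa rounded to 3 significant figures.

q_ult ≈ 978 kPa

Water table at ground surface, so effective unit weight γ' = 21.3 − 9.81 = 11.49 kN/m³ is used throughout; overburden q = 11.49 × 0.9 = 10.341 kPa; the same γ' applies in the ½γBN_γ term.
Cohesion term c·N_c = 9 × 35.5 = 319.5 kPa; surcharge term q·N_q = 10.341 × 23.2 = 239.91 kPa; self-weight term 0.5·γ·B·N_γ = 0.5 × 11.49 × 3.5 × 20.8 = 418.24 kPa.
q_ult = 319.5 + 239.91 + 418.24 = 977.65 kPa.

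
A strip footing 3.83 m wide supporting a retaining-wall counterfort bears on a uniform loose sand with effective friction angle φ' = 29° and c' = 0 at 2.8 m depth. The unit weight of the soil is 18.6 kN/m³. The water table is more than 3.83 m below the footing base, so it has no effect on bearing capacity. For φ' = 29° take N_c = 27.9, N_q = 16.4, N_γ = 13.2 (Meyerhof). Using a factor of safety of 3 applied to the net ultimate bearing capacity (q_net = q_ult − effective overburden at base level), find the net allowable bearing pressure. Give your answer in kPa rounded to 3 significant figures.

q_all(net) ≈ 424 kPa

q = γ·D_f = 18.6 × 2.8 = 52.08 kPa.
q·N_q = 52.08 × 16.4 = 854.11 kPa
0.5·γ·B·N_γ = 0.5 × 18.6 × 3.83 × 13.2 = 470.17 kPa
q_ult = 854.11 + 470.17 = 1324.3 kPa.
Net ultimate: q_net = 1324.3 − 52.08 = 1272.2 kPa.
q_all(net) = 1272.2 / 3 = 424.07 kPa.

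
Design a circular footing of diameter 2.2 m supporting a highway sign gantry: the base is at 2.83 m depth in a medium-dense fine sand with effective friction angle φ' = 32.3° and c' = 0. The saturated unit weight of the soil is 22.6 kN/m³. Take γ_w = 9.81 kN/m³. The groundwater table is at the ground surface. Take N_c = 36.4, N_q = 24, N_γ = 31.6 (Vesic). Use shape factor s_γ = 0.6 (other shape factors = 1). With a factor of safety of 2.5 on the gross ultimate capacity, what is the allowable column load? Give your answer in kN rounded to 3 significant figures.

With the water table at the surface the whole profile is submerged: γ' = 22.6 − 9.81 = 12.79 kN/m³, so q = γ'·D_f = 36.196 kPa; the same γ' applies in the ½γBN_γ term.
q_ult = q·N_q + 0.5·γ·B·N_γ·s_γ
     = 36.196 × 24 + 0.5 × 12.79 × 2.2 × 31.6 × 0.6
     = 868.7 + 266.75 = 1135.4 kPa.
Gross allowable pressure q_all = 1135.4 / 2.5 = 454.18 kPa.
Footing area = 3.8013 m², so allowable column load = 454.18 × 3.8013 = 1726.5 kN.

P_all ≈ 1730 kN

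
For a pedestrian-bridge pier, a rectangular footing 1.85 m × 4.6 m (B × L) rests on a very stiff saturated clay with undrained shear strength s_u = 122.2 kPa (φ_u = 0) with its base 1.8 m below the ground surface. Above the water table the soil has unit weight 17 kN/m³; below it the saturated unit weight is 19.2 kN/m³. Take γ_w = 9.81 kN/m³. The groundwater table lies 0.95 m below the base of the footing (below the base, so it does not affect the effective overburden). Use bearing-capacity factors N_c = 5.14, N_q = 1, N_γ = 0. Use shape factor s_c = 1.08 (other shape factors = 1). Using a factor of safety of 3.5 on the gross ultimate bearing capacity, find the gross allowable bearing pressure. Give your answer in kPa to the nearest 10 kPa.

q_all ≈ 200 kPa

Effective surcharge at the founding depth q = γ·D_f = 17 × 1.8 = 30.6 kPa.
q_ult = c·N_c·s_c + q·N_q
     = 122.2 × 5.14 × 1.08 + 30.6 × 1
     = 678.36 + 30.6 = 708.96 kPa.
q_all = 708.96 / 3.5 = 202.56 kPa.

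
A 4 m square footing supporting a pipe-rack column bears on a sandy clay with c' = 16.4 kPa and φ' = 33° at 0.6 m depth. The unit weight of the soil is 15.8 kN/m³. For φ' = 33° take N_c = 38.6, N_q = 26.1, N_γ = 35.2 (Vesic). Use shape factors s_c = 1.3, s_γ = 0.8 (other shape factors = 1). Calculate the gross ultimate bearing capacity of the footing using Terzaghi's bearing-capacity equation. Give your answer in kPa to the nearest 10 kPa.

Overburden at base level: q = 15.8 × 0.6 = 9.48 kPa.
Cohesion term c·N_c·s_c = 16.4 × 38.6 × 1.3 = 822.95 kPa; surcharge term q·N_q = 9.48 × 26.1 = 247.43 kPa; self-weight term 0.5·γ·B·N_γ·s_γ = 0.5 × 15.8 × 4 × 35.2 × 0.8 = 889.86 kPa.
q_ult = 822.95 + 247.43 + 889.86 = 1960.2 kPa.

q_ult ≈ 1960 kPa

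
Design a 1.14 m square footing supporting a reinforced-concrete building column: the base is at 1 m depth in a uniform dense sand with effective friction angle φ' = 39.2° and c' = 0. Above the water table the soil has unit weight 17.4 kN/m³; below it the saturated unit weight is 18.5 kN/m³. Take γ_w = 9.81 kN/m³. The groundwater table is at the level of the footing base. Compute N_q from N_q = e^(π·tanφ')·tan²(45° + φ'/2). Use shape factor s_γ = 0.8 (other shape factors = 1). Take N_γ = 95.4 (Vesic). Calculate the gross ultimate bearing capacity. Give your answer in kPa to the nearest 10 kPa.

tan39.2° = 0.8156, so N_q = e^(π×0.8156)·tan²(64.6°) = 12.965 × 4.435 = 57.5.
q = γ·D_f = 17.4 × 1 = 17.4 kPa.
For the ½γBN_γ term take γ' = 18.5 − 9.81 = 8.69 kN/m³ (soil below base is submerged).
q·N_q = 17.4 × 57.501 = 1000.5 kPa
0.5·γ·B·N_γ·s_γ = 0.5 × 8.69 × 1.14 × 95.4 × 0.8 = 378.04 kPa
q_ult = 1000.5 + 378.04 = 1378.5 kPa.

q_ult ≈ 1380 kPa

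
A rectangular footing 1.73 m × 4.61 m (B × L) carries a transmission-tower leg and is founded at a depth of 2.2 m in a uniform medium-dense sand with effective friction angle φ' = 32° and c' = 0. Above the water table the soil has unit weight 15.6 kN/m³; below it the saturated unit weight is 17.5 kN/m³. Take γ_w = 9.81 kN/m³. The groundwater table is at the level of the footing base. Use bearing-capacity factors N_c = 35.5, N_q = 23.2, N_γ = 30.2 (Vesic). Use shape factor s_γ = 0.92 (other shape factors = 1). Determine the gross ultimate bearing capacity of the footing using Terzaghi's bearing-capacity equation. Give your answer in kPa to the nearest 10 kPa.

q_ult ≈ 980 kPa

Effective surcharge at the founding depth q = γ·D_f = 15.6 × 2.2 = 34.32 kPa.
The water table coincides with the base, so in the self-weight term γ → γ' = 7.69 kN/m³.
q_ult = q·N_q + 0.5·γ·B·N_γ·s_γ
     = 34.32 × 23.2 + 0.5 × 7.69 × 1.73 × 30.2 × 0.92
     = 796.22 + 184.82 = 981.04 kPa.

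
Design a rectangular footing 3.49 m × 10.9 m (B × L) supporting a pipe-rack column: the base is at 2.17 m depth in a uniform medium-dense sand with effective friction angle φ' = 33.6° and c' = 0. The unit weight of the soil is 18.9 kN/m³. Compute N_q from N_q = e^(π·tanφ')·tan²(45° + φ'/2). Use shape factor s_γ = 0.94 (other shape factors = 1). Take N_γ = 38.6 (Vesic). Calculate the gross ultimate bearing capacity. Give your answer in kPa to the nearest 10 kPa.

tan33.6° = 0.6644, so N_q = e^(π×0.6644)·tan²(61.8°) = 8.063 × 3.478 = 28.04.
Overburden at base level: q = 18.9 × 2.17 = 41.013 kPa.
Surcharge term q·N_q = 41.013 × 28.044 = 1150.2 kPa; self-weight term 0.5·γ·B·N_γ·s_γ = 0.5 × 18.9 × 3.49 × 38.6 × 0.94 = 1196.7 kPa.
q_ult = 1150.2 + 1196.7 = 2346.8 kPa.

q_ult ≈ 2350 kPa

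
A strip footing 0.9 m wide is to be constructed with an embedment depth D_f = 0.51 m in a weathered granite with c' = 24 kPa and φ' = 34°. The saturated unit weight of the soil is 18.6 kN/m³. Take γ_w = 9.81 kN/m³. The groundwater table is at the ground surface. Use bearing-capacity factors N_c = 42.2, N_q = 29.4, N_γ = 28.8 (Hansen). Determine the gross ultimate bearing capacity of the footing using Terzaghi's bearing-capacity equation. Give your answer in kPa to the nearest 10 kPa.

q_ult ≈ 1260 kPa

Water table at ground surface, so effective unit weight γ' = 18.6 − 9.81 = 8.79 kN/m³ is used throughout; overburden q = 8.79 × 0.51 = 4.4829 kPa; the same γ' applies in the ½γBN_γ term.
Cohesion term c·N_c = 24 × 42.2 = 1012.8 kPa; surcharge term q·N_q = 4.4829 × 29.4 = 131.8 kPa; self-weight term 0.5·γ·B·N_γ = 0.5 × 8.79 × 0.9 × 28.8 = 113.92 kPa.
q_ult = 1012.8 + 131.8 + 113.92 = 1258.5 kPa.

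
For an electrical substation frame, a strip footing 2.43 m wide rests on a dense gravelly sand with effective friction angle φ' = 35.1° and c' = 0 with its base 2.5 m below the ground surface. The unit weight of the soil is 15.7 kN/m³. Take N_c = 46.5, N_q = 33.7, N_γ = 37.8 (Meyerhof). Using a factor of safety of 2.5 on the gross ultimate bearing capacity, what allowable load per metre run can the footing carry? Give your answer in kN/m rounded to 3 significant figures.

Overburden at base level: q = 15.7 × 2.5 = 39.25 kPa.
Surcharge term q·N_q = 39.25 × 33.7 = 1322.7 kPa; self-weight term 0.5·γ·B·N_γ = 0.5 × 15.7 × 2.43 × 37.8 = 721.05 kPa.
q_ult = 1322.7 + 721.05 = 2043.8 kPa.
Gross allowable pressure q_all = 2043.8 / 2.5 = 817.51 kPa.
Allowable wall load = q_all × B = 817.51 × 2.43 = 1986.6 kN per metre run.

≈ 1990 kN/m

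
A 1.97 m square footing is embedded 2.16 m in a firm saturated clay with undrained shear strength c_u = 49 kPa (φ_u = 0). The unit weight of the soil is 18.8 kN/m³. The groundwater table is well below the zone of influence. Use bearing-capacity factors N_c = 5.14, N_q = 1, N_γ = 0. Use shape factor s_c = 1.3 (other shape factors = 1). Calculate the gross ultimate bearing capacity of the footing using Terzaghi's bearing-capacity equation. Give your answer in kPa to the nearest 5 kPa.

Overburden at base level: q = 18.8 × 2.16 = 40.608 kPa.
Cohesion term c·N_c·s_c = 49 × 5.14 × 1.3 = 327.42 kPa; surcharge term q·N_q = 40.608 × 1 = 40.608 kPa.
q_ult = 327.42 + 40.608 = 368.03 kPa.

q_ult ≈ 370 kPa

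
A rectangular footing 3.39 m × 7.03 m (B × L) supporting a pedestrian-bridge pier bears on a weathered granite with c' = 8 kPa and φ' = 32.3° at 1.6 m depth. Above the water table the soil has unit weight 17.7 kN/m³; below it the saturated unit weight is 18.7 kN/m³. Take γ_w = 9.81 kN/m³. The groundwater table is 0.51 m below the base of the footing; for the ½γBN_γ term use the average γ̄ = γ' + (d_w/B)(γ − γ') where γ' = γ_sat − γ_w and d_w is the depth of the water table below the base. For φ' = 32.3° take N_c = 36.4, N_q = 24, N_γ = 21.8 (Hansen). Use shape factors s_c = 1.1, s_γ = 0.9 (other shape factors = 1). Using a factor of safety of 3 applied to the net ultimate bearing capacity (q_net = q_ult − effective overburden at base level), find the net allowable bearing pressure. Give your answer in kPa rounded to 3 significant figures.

q_all(net) ≈ 437 kPa

Effective surcharge at the founding depth q = γ·D_f = 17.7 × 1.6 = 28.32 kPa.
With d_w = 0.51 m < B, γ̄ = 8.89 + (0.51/3.39) × (17.7 − 8.89) = 10.215 kN/m³.
q_ult = c·N_c·s_c + q·N_q + 0.5·γ·B·N_γ·s_γ
     = 8 × 36.4 × 1.1 + 28.32 × 24 + 0.5 × 10.215 × 3.39 × 21.8 × 0.9
     = 320.32 + 679.68 + 339.72 = 1339.7 kPa.
Net ultimate: q_net = 1339.7 − 28.32 = 1311.4 kPa.
q_all(net) = 1311.4 / 3 = 437.13 kPa.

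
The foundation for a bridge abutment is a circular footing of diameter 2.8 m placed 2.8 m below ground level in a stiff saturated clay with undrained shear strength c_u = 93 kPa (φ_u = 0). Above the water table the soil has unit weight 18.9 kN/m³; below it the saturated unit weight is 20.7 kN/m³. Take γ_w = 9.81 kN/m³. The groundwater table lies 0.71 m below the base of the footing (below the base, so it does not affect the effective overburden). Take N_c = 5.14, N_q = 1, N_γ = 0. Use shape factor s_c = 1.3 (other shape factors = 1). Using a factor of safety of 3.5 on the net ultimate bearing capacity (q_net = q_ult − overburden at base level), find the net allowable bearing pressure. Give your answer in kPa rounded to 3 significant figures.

q_all(net) ≈ 178 kPa

Overburden at base level: q = 18.9 × 2.8 = 52.92 kPa.
Cohesion term c·N_c·s_c = 93 × 5.14 × 1.3 = 621.43 kPa; surcharge term q·N_q = 52.92 × 1 = 52.92 kPa.
q_ult = 621.43 + 52.92 = 674.35 kPa.
q_net = 674.35 − 52.92 = 621.43 kPa.
q_all(net) = 621.43 / 3.5 = 177.55 kPa.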